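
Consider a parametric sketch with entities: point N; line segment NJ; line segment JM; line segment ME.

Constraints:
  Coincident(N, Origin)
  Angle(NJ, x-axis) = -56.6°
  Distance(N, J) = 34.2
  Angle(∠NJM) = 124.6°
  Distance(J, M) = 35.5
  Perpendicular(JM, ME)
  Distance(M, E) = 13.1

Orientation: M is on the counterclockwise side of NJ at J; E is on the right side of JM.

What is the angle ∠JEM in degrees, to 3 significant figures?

69.7°

N is at the origin; NJ runs at -56.6° with length 34.2, so J = 34.2·(cos -56.6°, sin -56.6°) = (18.8, -28.6). ∠NJM = 124.6°, so JM runs at -56.6° + (180° − 124.6°) = -1.20° from the x-axis; with |JM| = 35.5, M = J + 35.5·(cos -1.20°, sin -1.20°) = (54.3, -29.3). JM is perpendicular to ME; with |ME| = 13.1 on the right of JM, E = M + 13.1·(-0.0209, -1.00) = (54.0, -42.4). Then cos ∠JEM = EJ·EM / (|EJ||EM|), giving 69.7°.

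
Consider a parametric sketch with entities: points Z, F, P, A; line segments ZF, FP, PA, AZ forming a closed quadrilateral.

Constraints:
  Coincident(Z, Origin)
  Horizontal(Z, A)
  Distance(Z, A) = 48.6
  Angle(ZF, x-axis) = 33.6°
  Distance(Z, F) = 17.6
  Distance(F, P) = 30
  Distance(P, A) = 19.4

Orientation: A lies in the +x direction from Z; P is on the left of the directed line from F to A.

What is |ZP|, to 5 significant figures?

47.152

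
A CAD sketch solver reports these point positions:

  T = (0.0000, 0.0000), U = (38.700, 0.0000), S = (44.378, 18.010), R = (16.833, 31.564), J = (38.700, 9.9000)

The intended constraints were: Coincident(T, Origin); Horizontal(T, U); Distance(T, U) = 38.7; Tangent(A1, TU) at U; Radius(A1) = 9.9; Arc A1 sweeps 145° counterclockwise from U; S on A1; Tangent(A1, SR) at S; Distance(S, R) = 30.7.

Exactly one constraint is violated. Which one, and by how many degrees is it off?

Tangent(A1, SR) at S — off by 8.80°.

T = (0.00, 0.00) ✓; T.y = 0.00, U.y = 0.00 ✓; |TU| = 38.70 ✓; ∠(JU, UT) = 90.00° ✓; |JU| = 9.900 ✓; bearing(J→S) − bearing(J→U) = 145.0° ✓; |JS| = 9.900 ✓; ∠(JS, SR) = 81.20° ✗; |SR| = 30.70 ✓.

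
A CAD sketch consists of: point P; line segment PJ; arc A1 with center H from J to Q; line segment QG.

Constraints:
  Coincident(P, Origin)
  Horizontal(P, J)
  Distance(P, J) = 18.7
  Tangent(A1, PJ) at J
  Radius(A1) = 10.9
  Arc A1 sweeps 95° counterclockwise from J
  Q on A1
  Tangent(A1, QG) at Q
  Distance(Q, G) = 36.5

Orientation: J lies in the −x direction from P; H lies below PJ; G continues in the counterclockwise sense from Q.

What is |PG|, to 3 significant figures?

55.0

P is at the origin; P and J share the same y with |PJ| = 18.7 and J on the −x side, so J = (-18.7, 0.00). Tangency of A1 to PJ means the radius HJ is perpendicular to PJ, so H = J + (0, -10.9) = (-18.7, -10.9). On A1, J sits at bearing 90° from H; a 95° counterclockwise sweep puts Q at bearing 185°, so Q = H + 10.9·(cos 185°, sin 185°) = (-29.6, -11.8). Tangency of A1 to QG means the radius HQ is perpendicular to QG, so QG runs along (−sin 185°, cos 185°); with |QG| = 36.5, G = (-26.4, -48.2). Then |PG| = |G − P| = 55.0.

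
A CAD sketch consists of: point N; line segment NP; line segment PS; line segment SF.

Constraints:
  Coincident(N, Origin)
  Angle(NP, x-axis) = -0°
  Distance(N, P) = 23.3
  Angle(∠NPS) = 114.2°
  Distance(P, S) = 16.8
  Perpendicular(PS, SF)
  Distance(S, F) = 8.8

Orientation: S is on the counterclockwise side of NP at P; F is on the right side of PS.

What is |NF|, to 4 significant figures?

39.97

∠NPS = 114.2°, so PS runs at -0.0° + (180° − 114.2°) = 65.80° from the x-axis; with |PS| = 16.8, S = P + 16.8·(cos 65.80°, sin 65.80°) = (30.19, 15.32). PS ⟂ SF; with |SF| = 8.8 on the right of PS, F = S + 8.8·(0.9121, -0.4099) = (38.21, 11.72). Then |NF| = |F − N| = 39.97.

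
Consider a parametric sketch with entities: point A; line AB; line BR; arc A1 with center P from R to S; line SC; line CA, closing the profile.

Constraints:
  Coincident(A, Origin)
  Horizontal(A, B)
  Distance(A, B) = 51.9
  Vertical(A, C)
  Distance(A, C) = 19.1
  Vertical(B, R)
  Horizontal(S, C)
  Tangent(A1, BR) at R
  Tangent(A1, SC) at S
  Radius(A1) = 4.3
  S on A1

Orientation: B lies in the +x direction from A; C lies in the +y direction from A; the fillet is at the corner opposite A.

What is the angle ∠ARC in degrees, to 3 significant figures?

20.7°

A is at the origin; AB is horizontal with |AB| = 51.9 and B on the +x side, so B = (51.9, 0.00). A and C share the same x with |AC| = 19.1 and C on the +y side, so C = (0.00, 19.1). The virtual corner opposite A is at (51.9, 19.1). The tangent condition forces PR to be normal to BR and tangency of A1 to SC means the radius PS is perpendicular to SC, with radius 4.3, so the center P sits 4.3 in from both sides at P = (47.6, 14.8). That places the tangent points at R = (51.9, 14.8) on BR and S = (47.6, 19.1) on SC. Then cos ∠ARC = RA·RC / (|RA||RC|), giving 20.7°.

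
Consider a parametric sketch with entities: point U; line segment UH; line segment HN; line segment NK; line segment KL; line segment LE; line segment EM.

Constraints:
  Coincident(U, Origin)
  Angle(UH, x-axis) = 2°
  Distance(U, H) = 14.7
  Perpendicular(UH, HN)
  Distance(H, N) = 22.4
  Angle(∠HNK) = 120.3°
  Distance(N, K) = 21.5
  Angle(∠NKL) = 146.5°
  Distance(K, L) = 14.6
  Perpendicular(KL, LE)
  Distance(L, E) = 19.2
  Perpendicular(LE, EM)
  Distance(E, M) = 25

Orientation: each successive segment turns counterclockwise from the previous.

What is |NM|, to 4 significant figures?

10.51

U is at the origin; UH runs at 2.0° with length 14.7, so H = (14.69, 0.5130). The perpendicularity gives HN at right angles to UH, so HN runs at 92.00°; with |HN| = 22.4, N = (13.91, 22.90). ∠HNK = 120.3° gives NK at 151.7° from the x-axis; with |NK| = 21.5, K = (-5.021, 33.09). ∠NKL = 146.5° gives KL at -174.8° from the x-axis; with |KL| = 14.6, L = (-19.56, 31.77). KL is perpendicular to LE, so LE runs at -84.80°; with |LE| = 19.2, E = (-17.82, 12.65). LE is perpendicular to EM, so EM runs at 5.200°; with |EM| = 25.0, M = (7.076, 14.91). Then |NM| = |M − N| = 10.51.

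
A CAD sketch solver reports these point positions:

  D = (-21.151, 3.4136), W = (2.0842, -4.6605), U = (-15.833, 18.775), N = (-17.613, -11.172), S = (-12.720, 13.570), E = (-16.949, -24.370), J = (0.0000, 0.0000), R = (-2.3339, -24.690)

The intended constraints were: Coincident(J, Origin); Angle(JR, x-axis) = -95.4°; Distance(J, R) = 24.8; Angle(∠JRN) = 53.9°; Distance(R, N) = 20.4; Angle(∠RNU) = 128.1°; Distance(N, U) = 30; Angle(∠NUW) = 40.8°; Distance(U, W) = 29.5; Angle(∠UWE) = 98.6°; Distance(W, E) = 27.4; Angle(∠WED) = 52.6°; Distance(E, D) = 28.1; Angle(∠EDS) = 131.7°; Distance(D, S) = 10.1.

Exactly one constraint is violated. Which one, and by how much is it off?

Distance(D, S) = 10.1 — off by 3.10.

J = (0.00, 0.00) ✓; JR at -95.40° ✓; |JR| = 24.80 ✓; ∠JRN = 53.90° ✓; |RN| = 20.40 ✓; ∠RNU = 128.1° ✓; |NU| = 30.00 ✓; ∠NUW = 40.80° ✓; |UW| = 29.50 ✓; ∠UWE = 98.60° ✓; |WE| = 27.40 ✓; ∠WED = 52.60° ✓; |ED| = 28.10 ✓; ∠EDS = 131.7° ✓; |DS| = 13.20 ✗.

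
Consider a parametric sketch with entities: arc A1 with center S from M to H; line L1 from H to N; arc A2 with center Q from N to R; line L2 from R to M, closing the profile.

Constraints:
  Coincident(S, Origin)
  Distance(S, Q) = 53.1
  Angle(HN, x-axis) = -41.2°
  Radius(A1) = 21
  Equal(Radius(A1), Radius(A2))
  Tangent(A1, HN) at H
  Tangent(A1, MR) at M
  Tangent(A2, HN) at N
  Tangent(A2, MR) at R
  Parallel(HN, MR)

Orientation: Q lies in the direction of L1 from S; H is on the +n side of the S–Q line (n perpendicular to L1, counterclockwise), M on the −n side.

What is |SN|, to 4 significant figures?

57.10

The slot axis is L1's direction at -41.2°, so u = (cos -41.2°, sin -41.2°) = (0.7524, -0.6587) and n = (−sin -41.2°, cos -41.2°) = (0.6587, 0.7524). S is at the origin and Q lies 53.1 along u from S, so Q = 53.1·u = (39.95, -34.98). Tangency of A1 to both parallel lines with radius 21.0 puts H and M at S ± 21.0·n: H = (13.83, 15.80), M = (-13.83, -15.80). Equal radii place N and R the same way about Q: N = Q + 21.0·n = (53.79, -19.18), R = Q − 21.0·n = (26.12, -50.78). Then |SN| = |N − S| = 57.10.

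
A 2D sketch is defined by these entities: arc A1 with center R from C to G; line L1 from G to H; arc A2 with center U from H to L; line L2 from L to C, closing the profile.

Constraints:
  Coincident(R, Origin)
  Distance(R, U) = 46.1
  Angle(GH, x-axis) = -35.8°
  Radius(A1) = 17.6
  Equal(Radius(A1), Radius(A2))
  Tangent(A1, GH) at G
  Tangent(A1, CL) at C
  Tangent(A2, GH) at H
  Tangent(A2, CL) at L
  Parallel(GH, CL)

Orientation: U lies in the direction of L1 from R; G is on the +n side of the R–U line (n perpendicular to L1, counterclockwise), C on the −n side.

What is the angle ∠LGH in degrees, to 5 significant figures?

37.364°

Tangency of A1 to both parallel lines with radius 17.6 puts G and C at R ± 17.6·n: G = (10.295, 14.275), C = (-10.295, -14.275). Equal radii place H and L the same way about U: H = U + 17.6·n = (47.685, -12.692), L = U − 17.6·n = (27.095, -41.241). Then cos ∠LGH = GL·GH / (|GL||GH|), giving 37.364°.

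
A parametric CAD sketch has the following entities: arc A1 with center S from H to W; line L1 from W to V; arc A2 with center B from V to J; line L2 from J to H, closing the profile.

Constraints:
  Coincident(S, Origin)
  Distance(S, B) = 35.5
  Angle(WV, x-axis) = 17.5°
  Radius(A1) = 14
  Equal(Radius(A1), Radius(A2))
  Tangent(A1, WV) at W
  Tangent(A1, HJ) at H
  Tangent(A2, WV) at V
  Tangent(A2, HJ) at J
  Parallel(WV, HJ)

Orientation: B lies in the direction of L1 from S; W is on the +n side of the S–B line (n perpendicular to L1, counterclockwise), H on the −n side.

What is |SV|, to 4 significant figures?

38.16

The slot axis is L1's direction at 17.5°, so u = (cos 17.5°, sin 17.5°) = (0.9537, 0.3007) and n = (−sin 17.5°, cos 17.5°) = (-0.3007, 0.9537). S is at the origin and B lies 35.5 along u from S, so B = 35.5·u = (33.86, 10.68). Tangency of A1 to both parallel lines with radius 14.0 puts W and H at S ± 14.0·n: W = (-4.210, 13.35), H = (4.210, -13.35). Equal radii place V and J the same way about B: V = B + 14.0·n = (29.65, 24.03), J = B − 14.0·n = (38.07, -2.677). Then |SV| = |V − S| = 38.16.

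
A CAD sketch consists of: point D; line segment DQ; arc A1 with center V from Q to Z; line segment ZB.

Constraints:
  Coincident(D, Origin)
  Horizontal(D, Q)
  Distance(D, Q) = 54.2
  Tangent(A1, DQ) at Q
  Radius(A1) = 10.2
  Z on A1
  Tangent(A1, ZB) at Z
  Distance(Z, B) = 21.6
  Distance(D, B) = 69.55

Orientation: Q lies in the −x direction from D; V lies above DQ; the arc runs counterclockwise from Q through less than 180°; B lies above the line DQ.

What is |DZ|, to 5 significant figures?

49.682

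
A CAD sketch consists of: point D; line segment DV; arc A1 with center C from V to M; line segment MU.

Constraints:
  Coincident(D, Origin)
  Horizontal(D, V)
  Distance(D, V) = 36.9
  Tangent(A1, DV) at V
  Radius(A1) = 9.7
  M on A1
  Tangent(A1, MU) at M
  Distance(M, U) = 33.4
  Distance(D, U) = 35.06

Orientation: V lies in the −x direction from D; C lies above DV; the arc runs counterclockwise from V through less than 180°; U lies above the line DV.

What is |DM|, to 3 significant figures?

29.0

Checks: |CM| = 9.700 ✓; ∠(CM, MU) = 90.00° ✓; |MU| = 33.40 ✓; |DU| = 35.06 ✓.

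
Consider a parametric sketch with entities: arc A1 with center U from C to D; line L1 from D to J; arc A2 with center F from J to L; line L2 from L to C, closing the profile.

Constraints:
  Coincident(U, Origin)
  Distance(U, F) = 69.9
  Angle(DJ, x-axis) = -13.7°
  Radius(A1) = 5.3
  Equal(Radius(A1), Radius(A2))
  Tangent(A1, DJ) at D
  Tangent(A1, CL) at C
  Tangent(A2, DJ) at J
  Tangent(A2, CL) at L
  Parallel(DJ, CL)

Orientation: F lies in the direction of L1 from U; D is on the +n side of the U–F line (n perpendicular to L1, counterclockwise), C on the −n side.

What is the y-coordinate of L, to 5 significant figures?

-21.704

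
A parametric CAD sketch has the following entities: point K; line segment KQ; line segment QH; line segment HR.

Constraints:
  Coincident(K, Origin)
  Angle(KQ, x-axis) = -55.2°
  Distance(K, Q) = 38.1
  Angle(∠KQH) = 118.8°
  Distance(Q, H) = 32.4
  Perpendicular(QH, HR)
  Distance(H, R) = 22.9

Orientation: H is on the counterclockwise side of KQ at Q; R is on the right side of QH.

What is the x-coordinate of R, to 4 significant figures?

56.36

K is at the origin; KQ runs at -55.2° with length 38.1, so Q = 38.1·(cos -55.2°, sin -55.2°) = (21.74, -31.29). ∠KQH = 118.8°, so QH runs at -55.2° + (180° − 118.8°) = 6.000° from the x-axis; with |QH| = 32.4, H = Q + 32.4·(cos 6.000°, sin 6.000°) = (53.97, -27.90). The perpendicularity gives HR at right angles to QH; with |HR| = 22.9 on the right of QH, R = H + 22.9·(0.1045, -0.9945) = (56.36, -50.67). So R.x = 56.36.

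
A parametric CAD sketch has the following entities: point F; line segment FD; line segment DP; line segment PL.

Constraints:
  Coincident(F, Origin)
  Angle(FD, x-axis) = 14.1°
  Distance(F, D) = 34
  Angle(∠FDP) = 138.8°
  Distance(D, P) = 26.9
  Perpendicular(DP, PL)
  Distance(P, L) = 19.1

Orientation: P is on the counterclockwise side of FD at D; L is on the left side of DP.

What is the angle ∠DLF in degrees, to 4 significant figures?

38.97°

∠FDP = 138.8°, so DP runs at 14.1° + (180° − 138.8°) = 55.30° from the x-axis; with |DP| = 26.9, P = D + 26.9·(cos 55.30°, sin 55.30°) = (48.29, 30.40). The perpendicularity gives PL at right angles to DP; with |PL| = 19.1 on the left of DP, L = P + 19.1·(-0.8221, 0.5693) = (32.59, 41.27). Then cos ∠DLF = LD·LF / (|LD||LF|), giving 38.97°.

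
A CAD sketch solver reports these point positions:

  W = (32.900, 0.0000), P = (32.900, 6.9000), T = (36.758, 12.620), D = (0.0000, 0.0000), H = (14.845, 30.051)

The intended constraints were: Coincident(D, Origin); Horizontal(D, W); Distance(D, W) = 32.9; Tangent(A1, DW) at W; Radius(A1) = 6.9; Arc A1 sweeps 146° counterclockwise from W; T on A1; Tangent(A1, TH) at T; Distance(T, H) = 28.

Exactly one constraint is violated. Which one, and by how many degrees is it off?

Tangent(A1, TH) at T — off by 4.50°.

D = (0.00, 0.00) ✓; D.y = 0.00, W.y = 0.00 ✓; |DW| = 32.90 ✓; ∠(PW, WD) = 90.00° ✓; |PW| = 6.900 ✓; bearing(P→T) − bearing(P→W) = 146.0° ✓; |PT| = 6.899 ✓; ∠(PT, TH) = 94.50° ✗; |TH| = 28.00 ✓.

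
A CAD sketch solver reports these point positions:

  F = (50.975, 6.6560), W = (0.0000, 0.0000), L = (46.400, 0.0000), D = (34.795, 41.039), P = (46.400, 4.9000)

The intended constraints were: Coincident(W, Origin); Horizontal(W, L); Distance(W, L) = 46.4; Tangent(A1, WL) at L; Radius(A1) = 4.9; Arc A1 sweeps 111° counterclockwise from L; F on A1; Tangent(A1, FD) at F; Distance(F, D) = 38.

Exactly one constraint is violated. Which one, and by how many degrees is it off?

Tangent(A1, FD) at F — off by 4.20°.

W = (0.00, 0.00) ✓; W.y = 0.00, L.y = 0.00 ✓; |WL| = 46.40 ✓; ∠(PL, LW) = 90.00° ✓; |PL| = 4.900 ✓; bearing(P→F) − bearing(P→L) = 111.0° ✓; |PF| = 4.900 ✓; ∠(PF, FD) = 85.80° ✗; |FD| = 38.00 ✓.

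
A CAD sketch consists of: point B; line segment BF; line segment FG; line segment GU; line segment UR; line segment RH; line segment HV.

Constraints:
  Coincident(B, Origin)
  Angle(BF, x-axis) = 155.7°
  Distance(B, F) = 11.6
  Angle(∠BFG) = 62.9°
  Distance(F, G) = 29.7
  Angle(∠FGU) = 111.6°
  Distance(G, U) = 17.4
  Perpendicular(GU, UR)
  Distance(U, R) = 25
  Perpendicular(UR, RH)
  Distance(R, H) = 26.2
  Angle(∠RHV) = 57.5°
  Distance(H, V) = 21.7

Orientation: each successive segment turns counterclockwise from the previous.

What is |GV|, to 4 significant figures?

7.283

B is at the origin; BF runs at 155.7° with length 11.6, so F = (-10.57, 4.774). ∠BFG = 62.9° gives FG at -87.20° from the x-axis; with |FG| = 29.7, G = (-9.121, -24.89). ∠FGU = 111.6° gives GU at -18.80° from the x-axis; with |GU| = 17.4, U = (7.350, -30.50). The perpendicularity gives UR at right angles to GU, so UR runs at 71.20°; with |UR| = 25.0, R = (15.41, -6.832). The perpendicularity gives RH at right angles to UR, so RH runs at 161.2°; with |RH| = 26.2, H = (-9.395, 1.611). ∠RHV = 57.5° gives HV at -76.30° from the x-axis; with |HV| = 21.7, V = (-4.256, -19.47). Then |GV| = |V − G| = 7.283.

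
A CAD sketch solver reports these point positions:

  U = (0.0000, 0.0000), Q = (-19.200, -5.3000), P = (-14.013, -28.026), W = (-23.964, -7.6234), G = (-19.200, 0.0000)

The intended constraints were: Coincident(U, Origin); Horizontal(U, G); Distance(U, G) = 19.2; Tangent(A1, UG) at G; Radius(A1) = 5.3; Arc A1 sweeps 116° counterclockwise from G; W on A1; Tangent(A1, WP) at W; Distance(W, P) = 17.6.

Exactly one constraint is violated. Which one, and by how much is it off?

Distance(W, P) = 17.6 — off by 5.10.

U = (0.00, 0.00) ✓; U.y = 0.00, G.y = 0.00 ✓; |UG| = 19.20 ✓; ∠(QG, GU) = 90.00° ✓; |QG| = 5.300 ✓; bearing(Q→W) − bearing(Q→G) = 116.0° ✓; |QW| = 5.300 ✓; ∠(QW, WP) = 90.00° ✓; |WP| = 22.70 ✗.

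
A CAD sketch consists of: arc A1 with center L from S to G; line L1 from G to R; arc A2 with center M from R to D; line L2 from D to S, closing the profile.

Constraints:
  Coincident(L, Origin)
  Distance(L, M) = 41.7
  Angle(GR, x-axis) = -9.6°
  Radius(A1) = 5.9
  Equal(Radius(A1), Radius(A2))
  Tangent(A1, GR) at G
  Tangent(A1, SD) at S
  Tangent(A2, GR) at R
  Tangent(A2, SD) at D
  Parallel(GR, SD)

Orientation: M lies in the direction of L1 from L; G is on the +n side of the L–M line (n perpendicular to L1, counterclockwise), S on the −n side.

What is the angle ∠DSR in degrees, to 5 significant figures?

15.800°

The slot axis is L1's direction at -9.6°, so u = (cos -9.6°, sin -9.6°) = (0.98600, -0.16677) and n = (−sin -9.6°, cos -9.6°) = (0.16677, 0.98600). L is at the origin and M lies 41.7 along u from L, so M = 41.7·u = (41.116, -6.9543). Tangency of A1 to both parallel lines with radius 5.9 puts G and S at L ± 5.9·n: G = (0.98394, 5.8174), S = (-0.98394, -5.8174). Equal radii place R and D the same way about M: R = M + 5.9·n = (42.100, -1.1369), D = M − 5.9·n = (40.132, -12.772). Then cos ∠DSR = SD·SR / (|SD||SR|), giving 15.800°.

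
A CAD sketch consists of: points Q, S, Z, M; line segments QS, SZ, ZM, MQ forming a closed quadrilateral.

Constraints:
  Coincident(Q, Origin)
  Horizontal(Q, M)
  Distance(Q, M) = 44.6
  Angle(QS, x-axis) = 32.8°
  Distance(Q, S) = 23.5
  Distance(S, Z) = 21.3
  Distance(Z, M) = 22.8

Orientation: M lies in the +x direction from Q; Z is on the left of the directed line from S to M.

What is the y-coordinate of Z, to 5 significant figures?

22.075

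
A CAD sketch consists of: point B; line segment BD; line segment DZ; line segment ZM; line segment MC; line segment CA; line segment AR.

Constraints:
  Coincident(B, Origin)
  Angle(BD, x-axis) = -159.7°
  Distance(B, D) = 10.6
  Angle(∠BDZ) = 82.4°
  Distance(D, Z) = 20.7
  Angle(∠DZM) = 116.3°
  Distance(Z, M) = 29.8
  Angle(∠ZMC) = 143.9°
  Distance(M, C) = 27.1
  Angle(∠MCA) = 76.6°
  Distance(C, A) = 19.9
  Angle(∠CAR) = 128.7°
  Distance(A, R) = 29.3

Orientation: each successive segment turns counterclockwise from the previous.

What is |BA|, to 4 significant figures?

36.36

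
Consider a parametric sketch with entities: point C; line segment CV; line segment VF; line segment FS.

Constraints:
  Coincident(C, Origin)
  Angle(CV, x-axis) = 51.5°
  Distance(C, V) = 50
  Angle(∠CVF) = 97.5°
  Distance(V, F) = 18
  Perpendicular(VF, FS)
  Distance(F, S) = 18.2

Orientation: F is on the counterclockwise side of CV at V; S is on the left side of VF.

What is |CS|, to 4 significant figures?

39.82

C is at the origin; CV runs at 51.5° with length 50.0, so V = 50.0·(cos 51.5°, sin 51.5°) = (31.13, 39.13). ∠CVF = 97.5°, so VF runs at 51.5° + (180° − 97.5°) = 134.0° from the x-axis; with |VF| = 18.0, F = V + 18.0·(cos 134.0°, sin 134.0°) = (18.62, 52.08). VF ⟂ FS; with |FS| = 18.2 on the left of VF, S = F + 18.2·(-0.7193, -0.6947) = (5.530, 39.44). Then |CS| = |S − C| = 39.82.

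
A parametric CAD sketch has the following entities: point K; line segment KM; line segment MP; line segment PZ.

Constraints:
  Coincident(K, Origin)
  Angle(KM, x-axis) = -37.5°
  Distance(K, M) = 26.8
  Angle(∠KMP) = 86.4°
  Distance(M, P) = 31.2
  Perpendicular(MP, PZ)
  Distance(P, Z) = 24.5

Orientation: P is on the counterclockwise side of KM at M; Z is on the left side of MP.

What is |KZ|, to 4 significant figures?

29.60

K is at the origin; KM runs at -37.5° with length 26.8, so M = 26.8·(cos -37.5°, sin -37.5°) = (21.26, -16.31). ∠KMP = 86.4°, so MP runs at -37.5° + (180° − 86.4°) = 56.10° from the x-axis; with |MP| = 31.2, P = M + 31.2·(cos 56.10°, sin 56.10°) = (38.66, 9.582). MP is perpendicular to PZ; with |PZ| = 24.5 on the left of MP, Z = P + 24.5·(-0.8300, 0.5577) = (18.33, 23.25). Then |KZ| = |Z − K| = 29.60.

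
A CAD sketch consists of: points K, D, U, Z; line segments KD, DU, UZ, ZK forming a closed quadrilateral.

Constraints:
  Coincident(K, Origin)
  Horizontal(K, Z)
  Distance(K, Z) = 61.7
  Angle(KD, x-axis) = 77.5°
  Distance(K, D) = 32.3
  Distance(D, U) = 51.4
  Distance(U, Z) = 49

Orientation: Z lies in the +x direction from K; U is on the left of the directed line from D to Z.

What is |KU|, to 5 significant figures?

73.754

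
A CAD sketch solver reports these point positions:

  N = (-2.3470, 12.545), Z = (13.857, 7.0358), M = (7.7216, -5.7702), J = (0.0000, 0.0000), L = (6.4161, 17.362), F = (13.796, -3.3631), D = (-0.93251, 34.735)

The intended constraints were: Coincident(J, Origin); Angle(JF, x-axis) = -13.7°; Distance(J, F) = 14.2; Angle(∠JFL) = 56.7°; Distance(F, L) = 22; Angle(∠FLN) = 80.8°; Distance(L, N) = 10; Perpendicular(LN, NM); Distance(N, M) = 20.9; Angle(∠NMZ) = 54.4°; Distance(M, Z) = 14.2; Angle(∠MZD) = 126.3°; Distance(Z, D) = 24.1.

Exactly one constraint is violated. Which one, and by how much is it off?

Distance(Z, D) = 24.1 — off by 7.30.

J = (0.00, 0.00) ✓; JF at -13.70° ✓; |JF| = 14.20 ✓; ∠JFL = 56.70° ✓; |FL| = 22.00 ✓; ∠FLN = 80.80° ✓; |LN| = 10.00 ✓; ∠(LN, NM) = 90.00° ✓; |NM| = 20.90 ✓; ∠NMZ = 54.40° ✓; |MZ| = 14.20 ✓; ∠MZD = 126.3° ✓; |ZD| = 31.40 ✗.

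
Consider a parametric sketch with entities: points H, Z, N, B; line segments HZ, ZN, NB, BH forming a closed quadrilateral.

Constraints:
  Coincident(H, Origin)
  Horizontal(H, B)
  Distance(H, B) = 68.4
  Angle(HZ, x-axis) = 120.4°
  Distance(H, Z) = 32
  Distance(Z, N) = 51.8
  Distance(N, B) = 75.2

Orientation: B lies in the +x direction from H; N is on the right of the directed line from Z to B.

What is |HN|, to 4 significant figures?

22.82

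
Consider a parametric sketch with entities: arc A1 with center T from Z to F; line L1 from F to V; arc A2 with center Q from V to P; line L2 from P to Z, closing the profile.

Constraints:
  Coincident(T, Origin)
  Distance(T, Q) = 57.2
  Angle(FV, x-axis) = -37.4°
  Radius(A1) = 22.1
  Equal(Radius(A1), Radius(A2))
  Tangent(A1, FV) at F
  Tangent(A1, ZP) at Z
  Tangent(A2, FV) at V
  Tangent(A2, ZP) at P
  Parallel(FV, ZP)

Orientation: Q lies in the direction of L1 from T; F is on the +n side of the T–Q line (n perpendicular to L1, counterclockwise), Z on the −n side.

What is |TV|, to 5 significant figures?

61.321

Tangency of A1 to both parallel lines with radius 22.1 puts F and Z at T ± 22.1·n: F = (13.423, 17.557), Z = (-13.423, -17.557). Equal radii place V and P the same way about Q: V = Q + 22.1·n = (58.864, -17.185), P = Q − 22.1·n = (32.018, -52.298). Then |TV| = |V − T| = 61.321.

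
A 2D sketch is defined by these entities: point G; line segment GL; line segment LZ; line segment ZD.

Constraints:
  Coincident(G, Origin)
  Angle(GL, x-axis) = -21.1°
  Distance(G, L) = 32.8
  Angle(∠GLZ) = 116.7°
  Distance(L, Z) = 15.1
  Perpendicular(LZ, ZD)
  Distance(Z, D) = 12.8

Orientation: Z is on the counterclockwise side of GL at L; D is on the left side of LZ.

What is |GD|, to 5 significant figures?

34.097

∠GLZ = 116.7°, so LZ runs at -21.1° + (180° − 116.7°) = 42.200° from the x-axis; with |LZ| = 15.1, Z = L + 15.1·(cos 42.200°, sin 42.200°) = (41.787, -1.6649). The perpendicularity gives ZD at right angles to LZ; with |ZD| = 12.8 on the left of LZ, D = Z + 12.8·(-0.67172, 0.74080) = (33.189, 7.8174). Then |GD| = |D − G| = 34.097.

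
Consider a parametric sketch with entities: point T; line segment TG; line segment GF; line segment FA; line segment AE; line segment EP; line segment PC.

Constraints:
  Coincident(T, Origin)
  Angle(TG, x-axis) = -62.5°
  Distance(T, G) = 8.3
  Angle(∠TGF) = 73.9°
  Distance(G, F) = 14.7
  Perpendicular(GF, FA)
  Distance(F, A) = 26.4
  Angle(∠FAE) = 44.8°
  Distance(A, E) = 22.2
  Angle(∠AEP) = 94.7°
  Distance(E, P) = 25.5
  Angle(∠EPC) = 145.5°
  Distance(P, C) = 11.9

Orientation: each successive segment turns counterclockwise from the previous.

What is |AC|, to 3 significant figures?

40.2

T is at the origin; TG runs at -62.5° with length 8.3, so G = (3.83, -7.36). ∠TGF = 73.9° gives GF at 43.6° from the x-axis; with |GF| = 14.7, F = (14.5, 2.78). The perpendicularity gives FA at right angles to GF, so FA runs at 134°; with |FA| = 26.4, A = (-3.73, 21.9). ∠FAE = 44.8° gives AE at -91.2° from the x-axis; with |AE| = 22.2, E = (-4.19, -0.302). ∠AEP = 94.7° gives EP at -5.90° from the x-axis; with |EP| = 25.5, P = (21.2, -2.92). ∠EPC = 145.5° gives PC at 28.6° from the x-axis; with |PC| = 11.9, C = (31.6, 2.77). Then |AC| = |C − A| = 40.2.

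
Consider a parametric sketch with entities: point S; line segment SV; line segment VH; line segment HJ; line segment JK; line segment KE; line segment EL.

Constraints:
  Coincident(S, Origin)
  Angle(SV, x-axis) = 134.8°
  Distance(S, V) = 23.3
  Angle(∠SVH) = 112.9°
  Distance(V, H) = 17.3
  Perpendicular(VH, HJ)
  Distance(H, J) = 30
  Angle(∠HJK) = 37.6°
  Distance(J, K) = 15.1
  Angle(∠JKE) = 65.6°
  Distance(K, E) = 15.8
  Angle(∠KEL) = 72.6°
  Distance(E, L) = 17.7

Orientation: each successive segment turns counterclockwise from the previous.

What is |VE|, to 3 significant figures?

27.5

∠HJK = 37.6° gives JK at 74.3° from the x-axis; with |JK| = 15.1, K = (-17.2, -3.22). ∠JKE = 65.6° gives KE at -171° from the x-axis; with |KE| = 15.8, E = (-32.8, -5.61). Then |VE| = |E − V| = 27.5.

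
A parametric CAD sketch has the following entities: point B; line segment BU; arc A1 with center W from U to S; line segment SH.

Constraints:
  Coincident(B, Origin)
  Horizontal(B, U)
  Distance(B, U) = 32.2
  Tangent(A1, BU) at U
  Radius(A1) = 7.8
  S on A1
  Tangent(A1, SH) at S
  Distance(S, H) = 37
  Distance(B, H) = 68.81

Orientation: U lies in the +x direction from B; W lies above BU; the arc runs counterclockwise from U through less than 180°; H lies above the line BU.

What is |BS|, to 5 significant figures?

38.623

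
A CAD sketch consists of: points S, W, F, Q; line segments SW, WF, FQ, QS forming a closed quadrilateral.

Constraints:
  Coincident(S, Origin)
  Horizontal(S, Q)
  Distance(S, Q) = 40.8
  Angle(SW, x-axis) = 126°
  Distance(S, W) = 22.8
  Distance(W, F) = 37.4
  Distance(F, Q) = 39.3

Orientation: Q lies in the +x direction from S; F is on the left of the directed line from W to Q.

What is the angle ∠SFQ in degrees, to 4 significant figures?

62.26°

Checks: |WF| = 37.40 ✓; |FQ| = 39.30 ✓.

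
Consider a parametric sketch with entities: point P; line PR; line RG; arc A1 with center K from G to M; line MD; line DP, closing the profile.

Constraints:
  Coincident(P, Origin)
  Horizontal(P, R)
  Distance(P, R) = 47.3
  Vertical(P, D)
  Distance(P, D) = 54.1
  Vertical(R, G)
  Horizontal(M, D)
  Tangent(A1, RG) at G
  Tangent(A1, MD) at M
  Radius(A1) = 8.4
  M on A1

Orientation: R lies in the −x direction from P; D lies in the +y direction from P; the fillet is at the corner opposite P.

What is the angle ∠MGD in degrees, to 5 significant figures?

34.930°

P is at the origin; P and R share the same y with |PR| = 47.3 and R on the −x side, so R = (-47.300, 0.0000). P and D share the same x with |PD| = 54.1 and D on the +y side, so D = (0.0000, 54.100). The virtual corner opposite P is at (-47.300, 54.100). Tangency of A1 to RG means the radius KG is perpendicular to RG and since A1 is tangent to MD there, KM ⟂ MD, with radius 8.4, so the center K sits 8.4 in from both sides at K = (-38.900, 45.700). That places the tangent points at G = (-47.300, 45.700) on RG and M = (-38.900, 54.100) on MD. Then cos ∠MGD = GM·GD / (|GM||GD|), giving 34.930°.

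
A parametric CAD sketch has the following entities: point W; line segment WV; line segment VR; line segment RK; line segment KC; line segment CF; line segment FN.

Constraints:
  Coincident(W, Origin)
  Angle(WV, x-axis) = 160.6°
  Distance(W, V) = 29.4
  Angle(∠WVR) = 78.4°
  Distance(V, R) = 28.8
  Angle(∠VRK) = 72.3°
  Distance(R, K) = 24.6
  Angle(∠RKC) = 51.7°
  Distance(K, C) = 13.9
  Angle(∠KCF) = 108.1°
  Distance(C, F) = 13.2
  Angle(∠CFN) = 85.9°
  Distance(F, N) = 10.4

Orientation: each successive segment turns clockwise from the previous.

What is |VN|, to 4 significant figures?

30.58

∠KCF = 108.1° gives CF at 111.1° from the x-axis; with |CF| = 13.2, F = (-15.29, 27.56). ∠CFN = 85.9° gives FN at 17.00° from the x-axis; with |FN| = 10.4, N = (-5.349, 30.60). Then |VN| = |N − V| = 30.58.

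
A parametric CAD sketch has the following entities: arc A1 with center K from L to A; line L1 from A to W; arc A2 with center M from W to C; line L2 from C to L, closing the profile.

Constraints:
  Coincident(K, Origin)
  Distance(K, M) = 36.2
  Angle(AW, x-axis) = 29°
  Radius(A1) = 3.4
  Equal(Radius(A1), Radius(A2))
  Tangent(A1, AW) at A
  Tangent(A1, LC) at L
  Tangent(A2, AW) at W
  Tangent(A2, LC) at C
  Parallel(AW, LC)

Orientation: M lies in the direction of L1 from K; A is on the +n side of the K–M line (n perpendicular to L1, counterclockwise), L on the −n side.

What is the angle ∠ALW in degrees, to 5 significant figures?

79.361°

The slot axis is L1's direction at 29.0°, so u = (cos 29.0°, sin 29.0°) = (0.87462, 0.48481) and n = (−sin 29.0°, cos 29.0°) = (-0.48481, 0.87462). K is at the origin and M lies 36.2 along u from K, so M = 36.2·u = (31.661, 17.550). Tangency of A1 to both parallel lines with radius 3.4 puts A and L at K ± 3.4·n: A = (-1.6484, 2.9737), L = (1.6484, -2.9737). Equal radii place W and C the same way about M: W = M + 3.4·n = (30.013, 20.524), C = M − 3.4·n = (33.310, 14.576). Then cos ∠ALW = LA·LW / (|LA||LW|), giving 79.361°.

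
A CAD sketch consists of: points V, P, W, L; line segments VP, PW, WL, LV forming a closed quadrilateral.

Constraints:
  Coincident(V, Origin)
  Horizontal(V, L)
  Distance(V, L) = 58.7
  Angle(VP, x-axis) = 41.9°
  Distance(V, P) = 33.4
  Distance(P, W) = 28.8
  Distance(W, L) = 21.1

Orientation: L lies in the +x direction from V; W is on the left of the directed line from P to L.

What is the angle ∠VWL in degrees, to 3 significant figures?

83.1°

Checks: |PW| = 28.80 ✓; |WL| = 21.10 ✓.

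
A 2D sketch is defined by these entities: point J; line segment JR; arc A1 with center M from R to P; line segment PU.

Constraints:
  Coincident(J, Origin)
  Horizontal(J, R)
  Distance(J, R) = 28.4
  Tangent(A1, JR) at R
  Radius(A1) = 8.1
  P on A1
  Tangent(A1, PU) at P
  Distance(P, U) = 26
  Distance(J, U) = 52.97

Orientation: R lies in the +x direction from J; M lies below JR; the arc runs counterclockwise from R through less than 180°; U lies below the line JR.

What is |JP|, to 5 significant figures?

27.140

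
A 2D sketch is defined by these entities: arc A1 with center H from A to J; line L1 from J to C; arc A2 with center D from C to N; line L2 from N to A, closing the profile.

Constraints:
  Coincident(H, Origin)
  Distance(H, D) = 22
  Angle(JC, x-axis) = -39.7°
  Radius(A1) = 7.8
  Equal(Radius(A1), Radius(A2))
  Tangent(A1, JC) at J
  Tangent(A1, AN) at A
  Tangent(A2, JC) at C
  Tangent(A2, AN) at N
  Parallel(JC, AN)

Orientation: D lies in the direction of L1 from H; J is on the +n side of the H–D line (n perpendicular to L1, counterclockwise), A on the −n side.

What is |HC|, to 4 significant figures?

23.34

Tangency of A1 to both parallel lines with radius 7.8 puts J and A at H ± 7.8·n: J = (4.982, 6.001), A = (-4.982, -6.001). Equal radii place C and N the same way about D: C = D + 7.8·n = (21.91, -8.052), N = D − 7.8·n = (11.94, -20.05). Then |HC| = |C − H| = 23.34.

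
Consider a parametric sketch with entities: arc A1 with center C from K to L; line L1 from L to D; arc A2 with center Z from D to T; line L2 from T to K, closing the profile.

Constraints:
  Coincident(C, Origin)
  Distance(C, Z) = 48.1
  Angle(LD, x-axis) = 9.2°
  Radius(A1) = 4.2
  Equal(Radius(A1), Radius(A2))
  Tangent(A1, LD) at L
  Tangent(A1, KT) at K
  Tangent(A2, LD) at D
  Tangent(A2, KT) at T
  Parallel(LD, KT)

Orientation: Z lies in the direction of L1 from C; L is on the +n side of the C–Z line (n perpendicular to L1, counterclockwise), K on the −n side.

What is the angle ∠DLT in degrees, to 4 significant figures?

9.906°

The slot axis is L1's direction at 9.2°, so u = (cos 9.2°, sin 9.2°) = (0.9871, 0.1599) and n = (−sin 9.2°, cos 9.2°) = (-0.1599, 0.9871). C is at the origin and Z lies 48.1 along u from C, so Z = 48.1·u = (47.48, 7.690). Tangency of A1 to both parallel lines with radius 4.2 puts L and K at C ± 4.2·n: L = (-0.6715, 4.146), K = (0.6715, -4.146). Equal radii place D and T the same way about Z: D = Z + 4.2·n = (46.81, 11.84), T = Z − 4.2·n = (48.15, 3.544). Then cos ∠DLT = LD·LT / (|LD||LT|), giving 9.906°.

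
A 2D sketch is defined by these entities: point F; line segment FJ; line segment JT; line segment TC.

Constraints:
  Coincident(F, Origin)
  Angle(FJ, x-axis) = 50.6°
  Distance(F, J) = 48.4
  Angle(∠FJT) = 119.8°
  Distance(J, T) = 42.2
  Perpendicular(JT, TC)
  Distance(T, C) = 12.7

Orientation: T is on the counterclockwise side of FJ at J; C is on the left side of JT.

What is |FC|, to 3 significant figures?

72.4

F is at the origin; FJ runs at 50.6° with length 48.4, so J = 48.4·(cos 50.6°, sin 50.6°) = (30.7, 37.4). ∠FJT = 119.8°, so JT runs at 50.6° + (180° − 119.8°) = 111° from the x-axis; with |JT| = 42.2, T = J + 42.2·(cos 111°, sin 111°) = (15.7, 76.8). JT is perpendicular to TC; with |TC| = 12.7 on the left of JT, C = T + 12.7·(-0.935, -0.355) = (3.86, 72.3). Then |FC| = |C − F| = 72.4.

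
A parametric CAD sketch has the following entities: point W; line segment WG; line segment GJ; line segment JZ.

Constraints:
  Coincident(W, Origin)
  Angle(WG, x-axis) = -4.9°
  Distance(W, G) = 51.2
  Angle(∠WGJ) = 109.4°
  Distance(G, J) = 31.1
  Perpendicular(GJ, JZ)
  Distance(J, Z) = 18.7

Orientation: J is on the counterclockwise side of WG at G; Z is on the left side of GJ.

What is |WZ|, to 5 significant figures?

56.480

W is at the origin; WG runs at -4.9° with length 51.2, so G = 51.2·(cos -4.9°, sin -4.9°) = (51.013, -4.3733). ∠WGJ = 109.4°, so GJ runs at -4.9° + (180° − 109.4°) = 65.700° from the x-axis; with |GJ| = 31.1, J = G + 31.1·(cos 65.700°, sin 65.700°) = (63.811, 23.971). GJ ⟂ JZ; with |JZ| = 18.7 on the left of GJ, Z = J + 18.7·(-0.91140, 0.41151) = (46.768, 31.667). Then |WZ| = |Z − W| = 56.480.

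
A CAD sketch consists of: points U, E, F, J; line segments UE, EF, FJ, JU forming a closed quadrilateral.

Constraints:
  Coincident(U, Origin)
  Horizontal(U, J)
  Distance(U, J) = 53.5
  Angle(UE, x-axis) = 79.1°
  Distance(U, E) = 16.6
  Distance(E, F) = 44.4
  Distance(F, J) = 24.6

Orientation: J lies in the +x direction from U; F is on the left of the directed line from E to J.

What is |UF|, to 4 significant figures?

52.57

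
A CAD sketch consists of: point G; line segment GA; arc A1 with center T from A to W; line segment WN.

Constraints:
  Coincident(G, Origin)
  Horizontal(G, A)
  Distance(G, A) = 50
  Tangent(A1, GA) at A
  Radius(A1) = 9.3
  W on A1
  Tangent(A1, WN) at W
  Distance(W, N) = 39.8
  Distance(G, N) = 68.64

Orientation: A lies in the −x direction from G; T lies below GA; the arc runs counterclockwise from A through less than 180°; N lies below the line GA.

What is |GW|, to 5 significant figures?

60.101

Checks: |TW| = 9.300 ✓; ∠(TW, WN) = 90.00° ✓; |WN| = 39.80 ✓; |GN| = 68.64 ✓.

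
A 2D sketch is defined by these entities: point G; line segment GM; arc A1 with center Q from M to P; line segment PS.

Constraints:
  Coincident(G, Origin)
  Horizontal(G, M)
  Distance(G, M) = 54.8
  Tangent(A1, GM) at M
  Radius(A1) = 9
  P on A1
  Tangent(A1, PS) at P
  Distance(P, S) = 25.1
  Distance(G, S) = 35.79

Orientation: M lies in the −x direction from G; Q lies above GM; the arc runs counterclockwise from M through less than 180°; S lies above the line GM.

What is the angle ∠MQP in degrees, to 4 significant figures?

42.31°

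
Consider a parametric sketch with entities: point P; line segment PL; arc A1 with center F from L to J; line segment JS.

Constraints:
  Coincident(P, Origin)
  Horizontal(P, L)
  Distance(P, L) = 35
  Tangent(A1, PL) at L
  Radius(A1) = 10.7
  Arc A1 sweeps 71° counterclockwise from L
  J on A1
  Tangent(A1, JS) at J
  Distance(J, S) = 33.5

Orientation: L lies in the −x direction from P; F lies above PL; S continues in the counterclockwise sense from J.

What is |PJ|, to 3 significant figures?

25.9

P is at the origin; PL is horizontal with |PL| = 35.0 and L on the −x side, so L = (-35.0, 0.00). Tangency of A1 to PL means the radius FL is perpendicular to PL, so F = L + (0, 10.7) = (-35.0, 10.7). On A1, L sits at bearing -90° from F; a 71° counterclockwise sweep puts J at bearing -19°, so J = F + 10.7·(cos -19°, sin -19°) = (-24.9, 7.22). Then |PJ| = |J − P| = 25.9.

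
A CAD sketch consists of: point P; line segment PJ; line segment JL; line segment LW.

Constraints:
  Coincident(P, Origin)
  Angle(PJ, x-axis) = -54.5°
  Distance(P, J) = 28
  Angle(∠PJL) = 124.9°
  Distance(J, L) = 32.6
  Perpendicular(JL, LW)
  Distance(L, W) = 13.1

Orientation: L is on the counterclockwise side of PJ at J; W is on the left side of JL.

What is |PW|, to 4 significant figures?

49.61

P is at the origin; PJ runs at -54.5° with length 28.0, so J = 28.0·(cos -54.5°, sin -54.5°) = (16.26, -22.80). ∠PJL = 124.9°, so JL runs at -54.5° + (180° − 124.9°) = 0.6000° from the x-axis; with |JL| = 32.6, L = J + 32.6·(cos 0.6000°, sin 0.6000°) = (48.86, -22.45). JL is perpendicular to LW; with |LW| = 13.1 on the left of JL, W = L + 13.1·(-0.01047, 0.9999) = (48.72, -9.355). Then |PW| = |W − P| = 49.61.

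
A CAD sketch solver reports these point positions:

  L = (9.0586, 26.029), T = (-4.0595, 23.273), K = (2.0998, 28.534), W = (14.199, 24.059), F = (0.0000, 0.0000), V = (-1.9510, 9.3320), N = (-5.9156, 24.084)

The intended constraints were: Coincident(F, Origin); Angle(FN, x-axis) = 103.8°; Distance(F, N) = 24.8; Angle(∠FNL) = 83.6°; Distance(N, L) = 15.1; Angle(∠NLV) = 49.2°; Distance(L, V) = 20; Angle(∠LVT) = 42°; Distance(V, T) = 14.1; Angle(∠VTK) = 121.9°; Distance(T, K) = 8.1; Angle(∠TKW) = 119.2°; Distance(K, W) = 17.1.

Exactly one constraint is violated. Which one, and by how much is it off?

Distance(K, W) = 17.1 — off by 4.20.

F = (0.00, 0.00) ✓; FN at 103.8° ✓; |FN| = 24.80 ✓; ∠FNL = 83.60° ✓; |NL| = 15.10 ✓; ∠NLV = 49.20° ✓; |LV| = 20.00 ✓; ∠LVT = 42.00° ✓; |VT| = 14.10 ✓; ∠VTK = 121.9° ✓; |TK| = 8.100 ✓; ∠TKW = 119.2° ✓; |KW| = 12.90 ✗.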